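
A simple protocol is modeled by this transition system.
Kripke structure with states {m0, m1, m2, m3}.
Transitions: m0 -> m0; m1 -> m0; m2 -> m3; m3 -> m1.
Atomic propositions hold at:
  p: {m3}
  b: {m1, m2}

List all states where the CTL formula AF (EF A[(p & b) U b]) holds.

{m1, m2, m3}

Sat(p & b) = ∅
A[(p & b) U b]: least fixpoint, start Z0 = Sat(b) = {m1, m2}, add states in Sat(p & b) with every successor in Z. Already a fixed point.
Sat(A[(p & b) U b]) = {m1, m2}
EF A[(p & b) U b]: least fixpoint, start Z0 = {m1, m2}, add states with some successor in Z. Z1 = {m1, m2, m3}; fixed.
Sat(EF A[(p & b) U b]) = {m1, m2, m3}
AF (EF A[(p & b) U b]): least fixpoint, start Z0 = {m1, m2, m3}, add states with every successor in Z. Already a fixed point.
Sat(AF (EF A[(p & b) U b])) = {m1, m2, m3}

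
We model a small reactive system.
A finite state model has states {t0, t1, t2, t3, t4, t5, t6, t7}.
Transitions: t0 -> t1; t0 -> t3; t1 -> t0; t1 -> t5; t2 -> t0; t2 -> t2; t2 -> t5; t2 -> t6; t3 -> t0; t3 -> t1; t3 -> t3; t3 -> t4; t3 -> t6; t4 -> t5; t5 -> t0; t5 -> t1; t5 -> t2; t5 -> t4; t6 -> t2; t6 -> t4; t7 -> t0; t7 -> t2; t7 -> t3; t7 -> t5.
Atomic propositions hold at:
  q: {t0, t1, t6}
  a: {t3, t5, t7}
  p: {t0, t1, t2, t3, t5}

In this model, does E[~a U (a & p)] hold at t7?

Sat(~a) = {t0, t1, t2, t4, t6}
Sat(a & p) = {t3, t5}
E[~a U (a & p)]: least fixpoint, start Z0 = Sat((a & p)) = {t3, t5}, add states in Sat(~a) with some successor in Z. Z1 = {t0, t1, t2, t3, t4, t5}; Z2 = {t0, t1, t2, t3, t4, t5, t6}; fixed.
Sat(E[~a U (a & p)]) = {t0, t1, t2, t3, t4, t5, t6}
t7 ∉ Sat(E[~a U (a & p)]) = {t0, t1, t2, t3, t4, t5, t6}, so the formula does not hold at t7.

No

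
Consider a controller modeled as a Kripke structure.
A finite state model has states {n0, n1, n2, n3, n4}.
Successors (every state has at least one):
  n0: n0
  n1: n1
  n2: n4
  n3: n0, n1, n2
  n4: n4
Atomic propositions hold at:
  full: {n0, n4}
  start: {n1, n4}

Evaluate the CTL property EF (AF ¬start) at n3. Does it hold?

Sat(¬start) = {n0, n2, n3}
AF ¬start: least fixpoint, start Z0 = {n0, n2, n3}, add states with every successor in Z. Already a fixed point.
Sat(AF ¬start) = {n0, n2, n3}
EF (AF ¬start): least fixpoint, start Z0 = {n0, n2, n3}, add states with some successor in Z. Already a fixed point.
Sat(EF (AF ¬start)) = {n0, n2, n3}
n3 ∈ Sat(EF (AF ¬start)) = {n0, n2, n3}, so the formula holds at n3.

Yes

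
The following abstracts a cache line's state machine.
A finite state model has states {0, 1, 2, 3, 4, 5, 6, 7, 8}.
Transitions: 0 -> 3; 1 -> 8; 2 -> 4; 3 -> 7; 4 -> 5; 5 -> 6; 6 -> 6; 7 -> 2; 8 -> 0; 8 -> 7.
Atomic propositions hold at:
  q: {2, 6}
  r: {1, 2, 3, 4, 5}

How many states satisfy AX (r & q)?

1

Sat(r & q) = {2}
Sat(AX (r & q)) = {s : every successor in {2}} = {7}
|Sat(AX (r & q))| = |{7}| = 1.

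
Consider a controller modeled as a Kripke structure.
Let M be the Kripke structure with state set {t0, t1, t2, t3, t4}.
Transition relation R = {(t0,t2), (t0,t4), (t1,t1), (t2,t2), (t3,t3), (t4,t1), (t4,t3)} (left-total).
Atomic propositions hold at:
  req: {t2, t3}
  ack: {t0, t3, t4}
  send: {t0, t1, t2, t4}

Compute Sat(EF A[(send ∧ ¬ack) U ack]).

{t0, t3, t4}

Sat(¬ack) = {t1, t2}
Sat(send ∧ ¬ack) = {t1, t2}
A[(send ∧ ¬ack) U ack]: least fixpoint, start Z0 = Sat(ack) = {t0, t3, t4}, add states in Sat(send ∧ ¬ack) with every successor in Z. Already a fixed point.
Sat(A[(send ∧ ¬ack) U ack]) = {t0, t3, t4}
EF A[(send ∧ ¬ack) U ack]: least fixpoint, start Z0 = {t0, t3, t4}, add states with some successor in Z. Already a fixed point.
Sat(EF A[(send ∧ ¬ack) U ack]) = {t0, t3, t4}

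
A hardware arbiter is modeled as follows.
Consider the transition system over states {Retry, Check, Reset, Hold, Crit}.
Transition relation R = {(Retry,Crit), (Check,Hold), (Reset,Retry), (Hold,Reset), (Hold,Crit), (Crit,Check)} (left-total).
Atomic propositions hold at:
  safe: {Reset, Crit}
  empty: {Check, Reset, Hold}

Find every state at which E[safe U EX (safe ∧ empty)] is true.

{Hold}

Sat(safe ∧ empty) = {Reset}
Sat(EX (safe ∧ empty)) = {s : some successor in {Reset}} = {Hold}
E[safe U EX (safe ∧ empty)]: least fixpoint, start Z0 = Sat(EX (safe ∧ empty)) = {Hold}, add states in Sat(safe) with some successor in Z. Already a fixed point.
Sat(E[safe U EX (safe ∧ empty)]) = {Hold}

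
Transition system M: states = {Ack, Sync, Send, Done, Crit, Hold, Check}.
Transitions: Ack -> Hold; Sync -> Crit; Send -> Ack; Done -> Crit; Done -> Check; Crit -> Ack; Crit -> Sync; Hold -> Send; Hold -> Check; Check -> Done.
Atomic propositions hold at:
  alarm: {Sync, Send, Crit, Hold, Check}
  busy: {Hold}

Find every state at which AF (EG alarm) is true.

EG alarm: greatest fixpoint, start Z0 = {Sync, Send, Crit, Hold, Check}, keep only states in Sat with some successor in Z. Z1 = {Sync, Crit, Hold}; Z2 = {Sync, Crit}; fixed.
Sat(EG alarm) = {Sync, Crit}
AF (EG alarm): least fixpoint, start Z0 = {Sync, Crit}, add states with every successor in Z. Already a fixed point.
Sat(AF (EG alarm)) = {Sync, Crit}

{Sync, Crit}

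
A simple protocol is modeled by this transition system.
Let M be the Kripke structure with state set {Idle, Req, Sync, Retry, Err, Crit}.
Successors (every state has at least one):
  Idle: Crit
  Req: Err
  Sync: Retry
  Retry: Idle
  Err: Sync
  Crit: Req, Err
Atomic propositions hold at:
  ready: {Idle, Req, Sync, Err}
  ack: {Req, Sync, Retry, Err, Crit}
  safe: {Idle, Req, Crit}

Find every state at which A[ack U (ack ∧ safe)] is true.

Sat(ack ∧ safe) = {Req, Crit}
A[ack U (ack ∧ safe)]: least fixpoint, start Z0 = Sat((ack ∧ safe)) = {Req, Crit}, add states in Sat(ack) with every successor in Z. Already a fixed point.
Sat(A[ack U (ack ∧ safe)]) = {Req, Crit}

{Req, Crit}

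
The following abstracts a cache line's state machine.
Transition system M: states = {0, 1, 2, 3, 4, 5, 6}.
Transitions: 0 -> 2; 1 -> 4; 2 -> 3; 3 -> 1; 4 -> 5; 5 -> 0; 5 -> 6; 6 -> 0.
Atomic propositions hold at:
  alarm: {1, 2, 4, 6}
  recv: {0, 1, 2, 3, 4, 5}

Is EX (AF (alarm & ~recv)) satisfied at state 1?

Sat(~recv) = {6}
Sat(alarm & ~recv) = {6}
AF (alarm & ~recv): least fixpoint, start Z0 = {6}, add states with every successor in Z. Already a fixed point.
Sat(AF (alarm & ~recv)) = {6}
Sat(EX (AF (alarm & ~recv))) = {s : some successor in {6}} = {5}
1 ∉ Sat(EX (AF (alarm & ~recv))) = {5}, so the formula does not hold at 1.

No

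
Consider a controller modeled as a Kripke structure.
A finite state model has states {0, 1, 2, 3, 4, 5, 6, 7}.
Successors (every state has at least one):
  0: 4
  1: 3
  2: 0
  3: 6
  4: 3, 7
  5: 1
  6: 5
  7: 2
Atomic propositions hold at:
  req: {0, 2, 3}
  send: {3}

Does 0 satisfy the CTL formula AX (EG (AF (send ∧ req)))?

Sat(send ∧ req) = {3}
AF (send ∧ req): least fixpoint, start Z0 = {3}, add states with every successor in Z. Z1 = {1, 3}; Z2 = {1, 3, 5}; Z3 = {1, 3, 5, 6}; fixed.
Sat(AF (send ∧ req)) = {1, 3, 5, 6}
EG (AF (send ∧ req)): greatest fixpoint, start Z0 = {1, 3, 5, 6}, keep only states in Sat with some successor in Z. Already a fixed point.
Sat(EG (AF (send ∧ req))) = {1, 3, 5, 6}
Sat(AX (EG (AF (send ∧ req)))) = {s : every successor in {1, 3, 5, 6}} = {1, 3, 5, 6}
0 ∉ Sat(AX (EG (AF (send ∧ req)))) = {1, 3, 5, 6}, so the formula does not hold at 0.

No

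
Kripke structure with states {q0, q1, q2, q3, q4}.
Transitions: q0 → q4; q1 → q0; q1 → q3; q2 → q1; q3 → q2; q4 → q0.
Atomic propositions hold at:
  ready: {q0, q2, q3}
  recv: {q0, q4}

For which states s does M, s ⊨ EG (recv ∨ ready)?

{q0, q4}

Sat(recv ∨ ready) = {q0, q2, q3, q4}
EG (recv ∨ ready): greatest fixpoint, start Z0 = {q0, q2, q3, q4}, keep only states in Sat with some successor in Z. Z1 = {q0, q3, q4}; Z2 = {q0, q4}; fixed.
Sat(EG (recv ∨ ready)) = {q0, q4}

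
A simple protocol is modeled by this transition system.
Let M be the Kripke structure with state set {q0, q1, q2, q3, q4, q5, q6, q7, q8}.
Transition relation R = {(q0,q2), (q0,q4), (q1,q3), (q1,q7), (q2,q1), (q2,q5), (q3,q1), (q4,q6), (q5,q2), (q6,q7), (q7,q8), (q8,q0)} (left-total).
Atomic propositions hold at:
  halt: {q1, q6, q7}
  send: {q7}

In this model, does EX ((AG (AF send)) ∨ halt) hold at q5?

AF send: least fixpoint, start Z0 = {q7}, add states with every successor in Z. Z1 = {q6, q7}; Z2 = {q4, q6, q7}; fixed.
Sat(AF send) = {q4, q6, q7}
AG (AF send): greatest fixpoint, start Z0 = {q4, q6, q7}, keep only states in Sat with every successor in Z. Z1 = {q4, q6}; Z2 = {q4}; Z3 = ∅; fixed.
Sat(AG (AF send)) = ∅
Sat((AG (AF send)) ∨ halt) = {q1, q6, q7}
Sat(EX ((AG (AF send)) ∨ halt)) = {s : some successor in {q1, q6, q7}} = {q1, q2, q3, q4, q6}
q5 ∉ Sat(EX ((AG (AF send)) ∨ halt)) = {q1, q2, q3, q4, q6}, so the formula does not hold at q5.

No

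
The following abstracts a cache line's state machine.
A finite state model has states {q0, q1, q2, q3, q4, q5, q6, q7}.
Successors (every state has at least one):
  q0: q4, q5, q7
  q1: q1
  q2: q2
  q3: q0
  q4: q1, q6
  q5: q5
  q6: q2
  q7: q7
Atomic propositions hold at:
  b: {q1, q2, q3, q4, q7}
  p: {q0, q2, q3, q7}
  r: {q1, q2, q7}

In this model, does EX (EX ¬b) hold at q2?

Sat(¬b) = {q0, q5, q6}
Sat(EX ¬b) = {s : some successor in {q0, q5, q6}} = {q0, q3, q4, q5}
Sat(EX (EX ¬b)) = {s : some successor in {q0, q3, q4, q5}} = {q0, q3, q5}
q2 ∉ Sat(EX (EX ¬b)) = {q0, q3, q5}, so the formula does not hold at q2.

No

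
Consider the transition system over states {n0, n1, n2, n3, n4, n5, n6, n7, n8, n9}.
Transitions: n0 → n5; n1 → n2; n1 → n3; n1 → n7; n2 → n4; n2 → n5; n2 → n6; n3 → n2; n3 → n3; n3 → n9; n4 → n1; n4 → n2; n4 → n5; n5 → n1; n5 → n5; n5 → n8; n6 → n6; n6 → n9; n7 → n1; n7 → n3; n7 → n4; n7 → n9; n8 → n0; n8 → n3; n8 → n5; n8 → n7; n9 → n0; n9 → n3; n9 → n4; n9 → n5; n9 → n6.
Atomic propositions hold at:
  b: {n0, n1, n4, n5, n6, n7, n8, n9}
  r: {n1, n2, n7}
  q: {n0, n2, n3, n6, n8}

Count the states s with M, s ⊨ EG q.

EG q: greatest fixpoint, start Z0 = {n0, n2, n3, n6, n8}, keep only states in Sat with some successor in Z. Z1 = {n2, n3, n6, n8}; fixed.
Sat(EG q) = {n2, n3, n6, n8}
|Sat(EG q)| = |{n2, n3, n6, n8}| = 4.

4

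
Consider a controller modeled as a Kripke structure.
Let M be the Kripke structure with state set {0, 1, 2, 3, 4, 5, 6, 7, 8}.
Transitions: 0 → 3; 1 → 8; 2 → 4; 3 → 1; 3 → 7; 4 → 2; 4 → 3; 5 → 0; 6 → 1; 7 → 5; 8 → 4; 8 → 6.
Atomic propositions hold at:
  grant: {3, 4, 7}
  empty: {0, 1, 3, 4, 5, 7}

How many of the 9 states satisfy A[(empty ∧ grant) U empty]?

6

Sat(empty ∧ grant) = {3, 4, 7}
A[(empty ∧ grant) U empty]: least fixpoint, start Z0 = Sat(empty) = {0, 1, 3, 4, 5, 7}, add states in Sat(empty ∧ grant) with every successor in Z. Already a fixed point.
Sat(A[(empty ∧ grant) U empty]) = {0, 1, 3, 4, 5, 7}
|Sat(A[(empty ∧ grant) U empty])| = |{0, 1, 3, 4, 5, 7}| = 6.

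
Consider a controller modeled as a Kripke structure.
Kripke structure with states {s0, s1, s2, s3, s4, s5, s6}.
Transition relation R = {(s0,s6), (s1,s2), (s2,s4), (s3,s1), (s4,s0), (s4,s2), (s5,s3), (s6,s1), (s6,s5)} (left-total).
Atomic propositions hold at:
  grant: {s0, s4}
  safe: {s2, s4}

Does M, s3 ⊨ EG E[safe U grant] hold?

No

E[safe U grant]: least fixpoint, start Z0 = Sat(grant) = {s0, s4}, add states in Sat(safe) with some successor in Z. Z1 = {s0, s2, s4}; fixed.
Sat(E[safe U grant]) = {s0, s2, s4}
EG E[safe U grant]: greatest fixpoint, start Z0 = {s0, s2, s4}, keep only states in Sat with some successor in Z. Z1 = {s2, s4}; fixed.
Sat(EG E[safe U grant]) = {s2, s4}
s3 ∉ Sat(EG E[safe U grant]) = {s2, s4}, so the formula does not hold at s3.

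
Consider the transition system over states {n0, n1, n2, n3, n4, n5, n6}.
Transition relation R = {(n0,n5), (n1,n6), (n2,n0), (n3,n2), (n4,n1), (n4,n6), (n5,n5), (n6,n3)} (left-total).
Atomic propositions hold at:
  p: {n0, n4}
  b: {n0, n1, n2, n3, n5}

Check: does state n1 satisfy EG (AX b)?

No

Sat(AX b) = {s : every successor in {n0, n1, n2, n3, n5}} = {n0, n2, n3, n5, n6}
EG (AX b): greatest fixpoint, start Z0 = {n0, n2, n3, n5, n6}, keep only states in Sat with some successor in Z. Already a fixed point.
Sat(EG (AX b)) = {n0, n2, n3, n5, n6}
n1 ∉ Sat(EG (AX b)) = {n0, n2, n3, n5, n6}, so the formula does not hold at n1.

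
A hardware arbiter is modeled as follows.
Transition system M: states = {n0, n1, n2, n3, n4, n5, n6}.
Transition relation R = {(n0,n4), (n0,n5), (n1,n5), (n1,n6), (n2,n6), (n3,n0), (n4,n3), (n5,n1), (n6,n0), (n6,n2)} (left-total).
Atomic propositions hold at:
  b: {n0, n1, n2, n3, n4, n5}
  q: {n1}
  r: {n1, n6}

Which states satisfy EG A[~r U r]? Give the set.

Sat(~r) = {n0, n2, n3, n4, n5}
A[~r U r]: least fixpoint, start Z0 = Sat(r) = {n1, n6}, add states in Sat(~r) with every successor in Z. Z1 = {n1, n2, n5, n6}; fixed.
Sat(A[~r U r]) = {n1, n2, n5, n6}
EG A[~r U r]: greatest fixpoint, start Z0 = {n1, n2, n5, n6}, keep only states in Sat with some successor in Z. Already a fixed point.
Sat(EG A[~r U r]) = {n1, n2, n5, n6}

{n1, n2, n5, n6}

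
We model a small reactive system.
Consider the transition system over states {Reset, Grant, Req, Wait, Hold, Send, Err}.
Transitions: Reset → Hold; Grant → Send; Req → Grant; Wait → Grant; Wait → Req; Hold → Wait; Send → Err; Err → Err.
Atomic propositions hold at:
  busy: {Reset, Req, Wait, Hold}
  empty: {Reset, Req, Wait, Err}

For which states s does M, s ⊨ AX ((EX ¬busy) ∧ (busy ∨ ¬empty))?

Sat(¬busy) = {Grant, Send, Err}
Sat(EX ¬busy) = {s : some successor in {Grant, Send, Err}} = {Grant, Req, Wait, Send, Err}
Sat(¬empty) = {Grant, Hold, Send}
Sat(busy ∨ ¬empty) = {Reset, Grant, Req, Wait, Hold, Send}
Sat((EX ¬busy) ∧ (busy ∨ ¬empty)) = {Grant, Req, Wait, Send}
Sat(AX ((EX ¬busy) ∧ (busy ∨ ¬empty))) = {s : every successor in {Grant, Req, Wait, Send}} = {Grant, Req, Wait, Hold}

{Grant, Req, Wait, Hold}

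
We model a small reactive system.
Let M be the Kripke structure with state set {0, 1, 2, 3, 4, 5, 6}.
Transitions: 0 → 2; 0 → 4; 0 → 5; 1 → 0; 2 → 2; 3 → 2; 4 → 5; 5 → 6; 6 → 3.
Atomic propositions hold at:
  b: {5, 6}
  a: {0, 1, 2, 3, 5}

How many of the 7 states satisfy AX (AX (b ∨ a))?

6

Sat(b ∨ a) = {0, 1, 2, 3, 5, 6}
Sat(AX (b ∨ a)) = {s : every successor in {0, 1, 2, 3, 5, 6}} = {1, 2, 3, 4, 5, 6}
Sat(AX (AX (b ∨ a))) = {s : every successor in {1, 2, 3, 4, 5, 6}} = {0, 2, 3, 4, 5, 6}
|Sat(AX (AX (b ∨ a)))| = |{0, 2, 3, 4, 5, 6}| = 6.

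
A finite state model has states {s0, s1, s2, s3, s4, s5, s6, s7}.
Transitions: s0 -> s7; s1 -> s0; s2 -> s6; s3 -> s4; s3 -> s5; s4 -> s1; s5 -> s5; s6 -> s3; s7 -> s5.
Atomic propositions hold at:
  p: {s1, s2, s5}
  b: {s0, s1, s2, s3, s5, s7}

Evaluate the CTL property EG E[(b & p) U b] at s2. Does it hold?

Sat(b & p) = {s1, s2, s5}
E[(b & p) U b]: least fixpoint, start Z0 = Sat(b) = {s0, s1, s2, s3, s5, s7}, add states in Sat(b & p) with some successor in Z. Already a fixed point.
Sat(E[(b & p) U b]) = {s0, s1, s2, s3, s5, s7}
EG E[(b & p) U b]: greatest fixpoint, start Z0 = {s0, s1, s2, s3, s5, s7}, keep only states in Sat with some successor in Z. Z1 = {s0, s1, s3, s5, s7}; fixed.
Sat(EG E[(b & p) U b]) = {s0, s1, s3, s5, s7}
s2 ∉ Sat(EG E[(b & p) U b]) = {s0, s1, s3, s5, s7}, so the formula does not hold at s2.

No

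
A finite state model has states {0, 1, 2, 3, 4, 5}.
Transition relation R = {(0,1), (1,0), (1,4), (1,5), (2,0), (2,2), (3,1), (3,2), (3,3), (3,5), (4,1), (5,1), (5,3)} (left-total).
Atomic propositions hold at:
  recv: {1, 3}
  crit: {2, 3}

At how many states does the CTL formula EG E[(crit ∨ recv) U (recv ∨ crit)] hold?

2

Sat(crit ∨ recv) = {1, 2, 3}
Sat(recv ∨ crit) = {1, 2, 3}
E[(crit ∨ recv) U (recv ∨ crit)]: least fixpoint, start Z0 = Sat((recv ∨ crit)) = {1, 2, 3}, add states in Sat(crit ∨ recv) with some successor in Z. Already a fixed point.
Sat(E[(crit ∨ recv) U (recv ∨ crit)]) = {1, 2, 3}
EG E[(crit ∨ recv) U (recv ∨ crit)]: greatest fixpoint, start Z0 = {1, 2, 3}, keep only states in Sat with some successor in Z. Z1 = {2, 3}; fixed.
Sat(EG E[(crit ∨ recv) U (recv ∨ crit)]) = {2, 3}
|Sat(EG E[(crit ∨ recv) U (recv ∨ crit)])| = |{2, 3}| = 2.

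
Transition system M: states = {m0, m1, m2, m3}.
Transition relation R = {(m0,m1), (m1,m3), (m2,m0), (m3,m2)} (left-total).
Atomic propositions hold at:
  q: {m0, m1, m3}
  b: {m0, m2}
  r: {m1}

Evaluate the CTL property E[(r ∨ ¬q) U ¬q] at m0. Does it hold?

Sat(¬q) = {m2}
Sat(r ∨ ¬q) = {m1, m2}
E[(r ∨ ¬q) U ¬q]: least fixpoint, start Z0 = Sat(¬q) = {m2}, add states in Sat(r ∨ ¬q) with some successor in Z. Already a fixed point.
Sat(E[(r ∨ ¬q) U ¬q]) = {m2}
m0 ∉ Sat(E[(r ∨ ¬q) U ¬q]) = {m2}, so the formula does not hold at m0.

No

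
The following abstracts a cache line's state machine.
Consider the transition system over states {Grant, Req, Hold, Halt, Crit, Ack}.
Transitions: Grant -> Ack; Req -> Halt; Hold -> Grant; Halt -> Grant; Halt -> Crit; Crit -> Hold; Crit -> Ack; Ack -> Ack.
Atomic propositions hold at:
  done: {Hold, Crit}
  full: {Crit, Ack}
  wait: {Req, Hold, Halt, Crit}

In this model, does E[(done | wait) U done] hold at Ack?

No

Sat(done | wait) = {Req, Hold, Halt, Crit}
E[(done | wait) U done]: least fixpoint, start Z0 = Sat(done) = {Hold, Crit}, add states in Sat(done | wait) with some successor in Z. Z1 = {Hold, Halt, Crit}; Z2 = {Req, Hold, Halt, Crit}; fixed.
Sat(E[(done | wait) U done]) = {Req, Hold, Halt, Crit}
Ack ∉ Sat(E[(done | wait) U done]) = {Req, Hold, Halt, Crit}, so the formula does not hold at Ack.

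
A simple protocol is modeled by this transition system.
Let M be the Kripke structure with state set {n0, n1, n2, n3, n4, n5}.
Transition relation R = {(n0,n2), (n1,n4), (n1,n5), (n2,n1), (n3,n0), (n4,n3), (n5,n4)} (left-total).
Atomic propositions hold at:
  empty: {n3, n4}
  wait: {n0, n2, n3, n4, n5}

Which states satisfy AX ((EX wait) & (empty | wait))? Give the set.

{n1, n3, n4, n5}

Sat(EX wait) = {s : some successor in {n0, n2, n3, n4, n5}} = {n0, n1, n3, n4, n5}
Sat(empty | wait) = {n0, n2, n3, n4, n5}
Sat((EX wait) & (empty | wait)) = {n0, n3, n4, n5}
Sat(AX ((EX wait) & (empty | wait))) = {s : every successor in {n0, n3, n4, n5}} = {n1, n3, n4, n5}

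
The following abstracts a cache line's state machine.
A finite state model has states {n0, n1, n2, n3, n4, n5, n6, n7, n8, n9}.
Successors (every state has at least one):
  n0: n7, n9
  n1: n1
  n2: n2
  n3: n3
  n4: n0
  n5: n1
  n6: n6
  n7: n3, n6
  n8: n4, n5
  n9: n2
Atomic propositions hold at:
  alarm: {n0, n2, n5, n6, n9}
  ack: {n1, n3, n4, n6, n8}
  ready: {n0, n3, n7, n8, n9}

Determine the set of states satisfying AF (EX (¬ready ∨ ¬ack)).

{n0, n1, n2, n4, n5, n6, n7, n8, n9}

Sat(¬ready) = {n1, n2, n4, n5, n6}
Sat(¬ack) = {n0, n2, n5, n7, n9}
Sat(¬ready ∨ ¬ack) = {n0, n1, n2, n4, n5, n6, n7, n9}
Sat(EX (¬ready ∨ ¬ack)) = {s : some successor in {n0, n1, n2, n4, n5, n6, n7, n9}} = {n0, n1, n2, n4, n5, n6, n7, n8, n9}
AF (EX (¬ready ∨ ¬ack)): least fixpoint, start Z0 = {n0, n1, n2, n4, n5, n6, n7, n8, n9}, add states with every successor in Z. Already a fixed point.
Sat(AF (EX (¬ready ∨ ¬ack))) = {n0, n1, n2, n4, n5, n6, n7, n8, n9}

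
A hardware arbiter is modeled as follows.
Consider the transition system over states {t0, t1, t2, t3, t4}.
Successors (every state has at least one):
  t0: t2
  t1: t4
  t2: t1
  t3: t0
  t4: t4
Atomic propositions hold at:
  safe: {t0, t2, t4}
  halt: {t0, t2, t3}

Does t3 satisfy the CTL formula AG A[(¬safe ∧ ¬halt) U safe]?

No

Sat(¬safe) = {t1, t3}
Sat(¬halt) = {t1, t4}
Sat(¬safe ∧ ¬halt) = {t1}
A[(¬safe ∧ ¬halt) U safe]: least fixpoint, start Z0 = Sat(safe) = {t0, t2, t4}, add states in Sat(¬safe ∧ ¬halt) with every successor in Z. Z1 = {t0, t1, t2, t4}; fixed.
Sat(A[(¬safe ∧ ¬halt) U safe]) = {t0, t1, t2, t4}
AG A[(¬safe ∧ ¬halt) U safe]: greatest fixpoint, start Z0 = {t0, t1, t2, t4}, keep only states in Sat with every successor in Z. Already a fixed point.
Sat(AG A[(¬safe ∧ ¬halt) U safe]) = {t0, t1, t2, t4}
t3 ∉ Sat(AG A[(¬safe ∧ ¬halt) U safe]) = {t0, t1, t2, t4}, so the formula does not hold at t3.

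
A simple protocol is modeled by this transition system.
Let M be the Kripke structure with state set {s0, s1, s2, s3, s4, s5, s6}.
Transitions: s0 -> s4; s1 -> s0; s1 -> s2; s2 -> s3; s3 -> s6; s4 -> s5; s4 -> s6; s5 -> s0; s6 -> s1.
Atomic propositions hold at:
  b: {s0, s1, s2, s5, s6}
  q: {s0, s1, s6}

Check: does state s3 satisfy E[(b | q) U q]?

No

Sat(b | q) = {s0, s1, s2, s5, s6}
E[(b | q) U q]: least fixpoint, start Z0 = Sat(q) = {s0, s1, s6}, add states in Sat(b | q) with some successor in Z. Z1 = {s0, s1, s5, s6}; fixed.
Sat(E[(b | q) U q]) = {s0, s1, s5, s6}
s3 ∉ Sat(E[(b | q) U q]) = {s0, s1, s5, s6}, so the formula does not hold at s3.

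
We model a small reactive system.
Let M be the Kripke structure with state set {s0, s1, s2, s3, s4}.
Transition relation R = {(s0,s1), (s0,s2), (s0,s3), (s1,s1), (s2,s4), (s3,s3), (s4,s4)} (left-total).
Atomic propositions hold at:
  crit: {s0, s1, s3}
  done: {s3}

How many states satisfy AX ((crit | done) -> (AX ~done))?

Sat(crit | done) = {s0, s1, s3}
Sat(~done) = {s0, s1, s2, s4}
Sat(AX ~done) = {s : every successor in {s0, s1, s2, s4}} = {s1, s2, s4}
Sat((crit | done) -> (AX ~done)) = {s1, s2, s4}
Sat(AX ((crit | done) -> (AX ~done))) = {s : every successor in {s1, s2, s4}} = {s1, s2, s4}
|Sat(AX ((crit | done) -> (AX ~done)))| = |{s1, s2, s4}| = 3.

3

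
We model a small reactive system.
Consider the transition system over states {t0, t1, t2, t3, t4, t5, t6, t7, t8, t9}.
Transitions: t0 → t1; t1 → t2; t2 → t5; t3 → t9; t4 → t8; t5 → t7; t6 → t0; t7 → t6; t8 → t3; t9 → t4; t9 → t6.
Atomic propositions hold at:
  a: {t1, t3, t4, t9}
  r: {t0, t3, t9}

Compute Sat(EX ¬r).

{t0, t1, t2, t4, t5, t7, t9}

Sat(¬r) = {t1, t2, t4, t5, t6, t7, t8}
Sat(EX ¬r) = {s : some successor in {t1, t2, t4, t5, t6, t7, t8}} = {t0, t1, t2, t4, t5, t7, t9}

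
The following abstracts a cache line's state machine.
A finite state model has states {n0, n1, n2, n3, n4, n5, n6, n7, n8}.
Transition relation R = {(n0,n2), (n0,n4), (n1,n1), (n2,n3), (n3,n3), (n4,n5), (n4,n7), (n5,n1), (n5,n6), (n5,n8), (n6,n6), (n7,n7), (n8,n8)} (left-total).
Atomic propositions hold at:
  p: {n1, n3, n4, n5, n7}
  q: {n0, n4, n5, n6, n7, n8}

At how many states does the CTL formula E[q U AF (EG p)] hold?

7

EG p: greatest fixpoint, start Z0 = {n1, n3, n4, n5, n7}, keep only states in Sat with some successor in Z. Already a fixed point.
Sat(EG p) = {n1, n3, n4, n5, n7}
AF (EG p): least fixpoint, start Z0 = {n1, n3, n4, n5, n7}, add states with every successor in Z. Z1 = {n1, n2, n3, n4, n5, n7}; Z2 = {n0, n1, n2, n3, n4, n5, n7}; fixed.
Sat(AF (EG p)) = {n0, n1, n2, n3, n4, n5, n7}
E[q U AF (EG p)]: least fixpoint, start Z0 = Sat(AF (EG p)) = {n0, n1, n2, n3, n4, n5, n7}, add states in Sat(q) with some successor in Z. Already a fixed point.
Sat(E[q U AF (EG p)]) = {n0, n1, n2, n3, n4, n5, n7}
|Sat(E[q U AF (EG p)])| = |{n0, n1, n2, n3, n4, n5, n7}| = 7.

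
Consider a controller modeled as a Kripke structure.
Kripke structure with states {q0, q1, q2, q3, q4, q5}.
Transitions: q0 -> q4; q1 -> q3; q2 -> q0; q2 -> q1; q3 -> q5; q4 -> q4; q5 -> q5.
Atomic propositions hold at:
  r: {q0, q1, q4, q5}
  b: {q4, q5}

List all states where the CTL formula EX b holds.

Sat(EX b) = {s : some successor in {q4, q5}} = {q0, q3, q4, q5}

{q0, q3, q4, q5}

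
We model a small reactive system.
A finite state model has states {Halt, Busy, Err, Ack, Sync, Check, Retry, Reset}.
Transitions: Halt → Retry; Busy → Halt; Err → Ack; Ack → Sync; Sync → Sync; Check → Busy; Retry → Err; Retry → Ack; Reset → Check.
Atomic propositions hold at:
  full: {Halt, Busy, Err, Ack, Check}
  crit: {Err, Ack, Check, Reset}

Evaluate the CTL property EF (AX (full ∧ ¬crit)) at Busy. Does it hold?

Yes

Sat(¬crit) = {Halt, Busy, Sync, Retry}
Sat(full ∧ ¬crit) = {Halt, Busy}
Sat(AX (full ∧ ¬crit)) = {s : every successor in {Halt, Busy}} = {Busy, Check}
EF (AX (full ∧ ¬crit)): least fixpoint, start Z0 = {Busy, Check}, add states with some successor in Z. Z1 = {Busy, Check, Reset}; fixed.
Sat(EF (AX (full ∧ ¬crit))) = {Busy, Check, Reset}
Busy ∈ Sat(EF (AX (full ∧ ¬crit))) = {Busy, Check, Reset}, so the formula holds at Busy.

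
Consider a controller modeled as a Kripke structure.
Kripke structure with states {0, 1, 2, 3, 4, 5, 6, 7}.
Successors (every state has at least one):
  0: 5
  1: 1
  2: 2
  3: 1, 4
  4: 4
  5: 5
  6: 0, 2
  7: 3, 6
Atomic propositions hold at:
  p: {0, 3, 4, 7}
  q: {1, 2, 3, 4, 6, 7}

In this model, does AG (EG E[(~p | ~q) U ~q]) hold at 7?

Sat(~p) = {1, 2, 5, 6}
Sat(~q) = {0, 5}
Sat(~p | ~q) = {0, 1, 2, 5, 6}
E[(~p | ~q) U ~q]: least fixpoint, start Z0 = Sat(~q) = {0, 5}, add states in Sat(~p | ~q) with some successor in Z. Z1 = {0, 5, 6}; fixed.
Sat(E[(~p | ~q) U ~q]) = {0, 5, 6}
EG E[(~p | ~q) U ~q]: greatest fixpoint, start Z0 = {0, 5, 6}, keep only states in Sat with some successor in Z. Already a fixed point.
Sat(EG E[(~p | ~q) U ~q]) = {0, 5, 6}
AG (EG E[(~p | ~q) U ~q]): greatest fixpoint, start Z0 = {0, 5, 6}, keep only states in Sat with every successor in Z. Z1 = {0, 5}; fixed.
Sat(AG (EG E[(~p | ~q) U ~q])) = {0, 5}
7 ∉ Sat(AG (EG E[(~p | ~q) U ~q])) = {0, 5}, so the formula does not hold at 7.

No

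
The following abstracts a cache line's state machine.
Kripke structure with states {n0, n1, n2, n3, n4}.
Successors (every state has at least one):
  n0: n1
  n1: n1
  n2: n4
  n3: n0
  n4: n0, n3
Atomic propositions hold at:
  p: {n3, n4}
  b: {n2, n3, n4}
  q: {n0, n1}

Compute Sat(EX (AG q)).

{n0, n1, n3, n4}

AG q: greatest fixpoint, start Z0 = {n0, n1}, keep only states in Sat with every successor in Z. Already a fixed point.
Sat(AG q) = {n0, n1}
Sat(EX (AG q)) = {s : some successor in {n0, n1}} = {n0, n1, n3, n4}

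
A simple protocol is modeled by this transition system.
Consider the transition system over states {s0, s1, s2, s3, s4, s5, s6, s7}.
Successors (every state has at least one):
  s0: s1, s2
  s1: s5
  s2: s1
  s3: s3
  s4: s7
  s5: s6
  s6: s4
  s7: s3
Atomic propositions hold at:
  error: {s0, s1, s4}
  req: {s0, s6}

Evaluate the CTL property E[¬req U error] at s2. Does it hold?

Sat(¬req) = {s1, s2, s3, s4, s5, s7}
E[¬req U error]: least fixpoint, start Z0 = Sat(error) = {s0, s1, s4}, add states in Sat(¬req) with some successor in Z. Z1 = {s0, s1, s2, s4}; fixed.
Sat(E[¬req U error]) = {s0, s1, s2, s4}
s2 ∈ Sat(E[¬req U error]) = {s0, s1, s2, s4}, so the formula holds at s2.

Yes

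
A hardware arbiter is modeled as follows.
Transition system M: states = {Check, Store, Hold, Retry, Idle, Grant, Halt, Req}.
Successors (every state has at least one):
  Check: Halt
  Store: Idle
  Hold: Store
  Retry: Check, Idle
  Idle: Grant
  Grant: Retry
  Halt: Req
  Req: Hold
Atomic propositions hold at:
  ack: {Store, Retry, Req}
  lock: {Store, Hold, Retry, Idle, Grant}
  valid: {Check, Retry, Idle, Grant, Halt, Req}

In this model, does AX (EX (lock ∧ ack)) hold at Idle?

Sat(lock ∧ ack) = {Store, Retry}
Sat(EX (lock ∧ ack)) = {s : some successor in {Store, Retry}} = {Hold, Grant}
Sat(AX (EX (lock ∧ ack))) = {s : every successor in {Hold, Grant}} = {Idle, Req}
Idle ∈ Sat(AX (EX (lock ∧ ack))) = {Idle, Req}, so the formula holds at Idle.

Yes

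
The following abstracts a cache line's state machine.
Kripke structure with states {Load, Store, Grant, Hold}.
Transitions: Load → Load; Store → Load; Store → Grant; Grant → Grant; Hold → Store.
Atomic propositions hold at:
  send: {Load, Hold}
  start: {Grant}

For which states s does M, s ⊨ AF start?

AF start: least fixpoint, start Z0 = {Grant}, add states with every successor in Z. Already a fixed point.
Sat(AF start) = {Grant}

{Grant}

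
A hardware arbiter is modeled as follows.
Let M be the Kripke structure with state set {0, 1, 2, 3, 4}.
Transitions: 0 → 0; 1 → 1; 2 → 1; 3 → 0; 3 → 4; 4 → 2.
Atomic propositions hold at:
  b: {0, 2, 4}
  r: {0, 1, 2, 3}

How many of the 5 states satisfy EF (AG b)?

2

AG b: greatest fixpoint, start Z0 = {0, 2, 4}, keep only states in Sat with every successor in Z. Z1 = {0, 4}; Z2 = {0}; fixed.
Sat(AG b) = {0}
EF (AG b): least fixpoint, start Z0 = {0}, add states with some successor in Z. Z1 = {0, 3}; fixed.
Sat(EF (AG b)) = {0, 3}
|Sat(EF (AG b))| = |{0, 3}| = 2.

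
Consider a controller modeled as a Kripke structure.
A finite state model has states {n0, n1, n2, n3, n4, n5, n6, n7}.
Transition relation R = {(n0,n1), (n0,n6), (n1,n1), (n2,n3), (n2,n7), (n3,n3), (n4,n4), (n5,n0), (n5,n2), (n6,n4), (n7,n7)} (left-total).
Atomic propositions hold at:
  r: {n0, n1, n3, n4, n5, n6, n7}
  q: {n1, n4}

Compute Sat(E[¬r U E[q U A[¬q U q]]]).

Sat(¬r) = {n2}
Sat(¬q) = {n0, n2, n3, n5, n6, n7}
A[¬q U q]: least fixpoint, start Z0 = Sat(q) = {n1, n4}, add states in Sat(¬q) with every successor in Z. Z1 = {n1, n4, n6}; Z2 = {n0, n1, n4, n6}; fixed.
Sat(A[¬q U q]) = {n0, n1, n4, n6}
E[q U A[¬q U q]]: least fixpoint, start Z0 = Sat(A[¬q U q]) = {n0, n1, n4, n6}, add states in Sat(q) with some successor in Z. Already a fixed point.
Sat(E[q U A[¬q U q]]) = {n0, n1, n4, n6}
E[¬r U E[q U A[¬q U q]]]: least fixpoint, start Z0 = Sat(E[q U A[¬q U q]]) = {n0, n1, n4, n6}, add states in Sat(¬r) with some successor in Z. Already a fixed point.
Sat(E[¬r U E[q U A[¬q U q]]]) = {n0, n1, n4, n6}

{n0, n1, n4, n6}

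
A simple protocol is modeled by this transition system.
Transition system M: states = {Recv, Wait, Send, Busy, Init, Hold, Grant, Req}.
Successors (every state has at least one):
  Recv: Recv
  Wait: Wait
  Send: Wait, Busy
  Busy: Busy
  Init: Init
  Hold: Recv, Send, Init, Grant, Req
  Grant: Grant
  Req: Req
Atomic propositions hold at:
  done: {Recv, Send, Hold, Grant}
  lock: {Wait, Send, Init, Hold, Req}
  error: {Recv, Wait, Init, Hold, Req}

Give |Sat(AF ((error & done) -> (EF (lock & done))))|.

Sat(error & done) = {Recv, Hold}
Sat(lock & done) = {Send, Hold}
EF (lock & done): least fixpoint, start Z0 = {Send, Hold}, add states with some successor in Z. Already a fixed point.
Sat(EF (lock & done)) = {Send, Hold}
Sat((error & done) -> (EF (lock & done))) = {Wait, Send, Busy, Init, Hold, Grant, Req}
AF ((error & done) -> (EF (lock & done))): least fixpoint, start Z0 = {Wait, Send, Busy, Init, Hold, Grant, Req}, add states with every successor in Z. Already a fixed point.
Sat(AF ((error & done) -> (EF (lock & done)))) = {Wait, Send, Busy, Init, Hold, Grant, Req}
|Sat(AF ((error & done) -> (EF (lock & done))))| = |{Wait, Send, Busy, Init, Hold, Grant, Req}| = 7.

7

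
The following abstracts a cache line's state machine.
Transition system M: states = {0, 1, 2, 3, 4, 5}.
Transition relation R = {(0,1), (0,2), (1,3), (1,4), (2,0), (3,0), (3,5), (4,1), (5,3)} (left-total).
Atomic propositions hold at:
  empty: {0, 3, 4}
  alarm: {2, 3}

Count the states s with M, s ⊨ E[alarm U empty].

4

E[alarm U empty]: least fixpoint, start Z0 = Sat(empty) = {0, 3, 4}, add states in Sat(alarm) with some successor in Z. Z1 = {0, 2, 3, 4}; fixed.
Sat(E[alarm U empty]) = {0, 2, 3, 4}
|Sat(E[alarm U empty])| = |{0, 2, 3, 4}| = 4.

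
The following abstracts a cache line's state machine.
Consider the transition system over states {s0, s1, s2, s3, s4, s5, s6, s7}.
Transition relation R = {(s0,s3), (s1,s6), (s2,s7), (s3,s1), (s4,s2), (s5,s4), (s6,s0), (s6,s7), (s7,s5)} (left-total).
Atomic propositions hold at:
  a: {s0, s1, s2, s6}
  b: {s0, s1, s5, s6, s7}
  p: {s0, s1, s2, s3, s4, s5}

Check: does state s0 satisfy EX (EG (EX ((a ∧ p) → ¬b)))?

No

Sat(a ∧ p) = {s0, s1, s2}
Sat(¬b) = {s2, s3, s4}
Sat((a ∧ p) → ¬b) = {s2, s3, s4, s5, s6, s7}
Sat(EX ((a ∧ p) → ¬b)) = {s : some successor in {s2, s3, s4, s5, s6, s7}} = {s0, s1, s2, s4, s5, s6, s7}
EG (EX ((a ∧ p) → ¬b)): greatest fixpoint, start Z0 = {s0, s1, s2, s4, s5, s6, s7}, keep only states in Sat with some successor in Z. Z1 = {s1, s2, s4, s5, s6, s7}; fixed.
Sat(EG (EX ((a ∧ p) → ¬b))) = {s1, s2, s4, s5, s6, s7}
Sat(EX (EG (EX ((a ∧ p) → ¬b)))) = {s : some successor in {s1, s2, s4, s5, s6, s7}} = {s1, s2, s3, s4, s5, s6, s7}
s0 ∉ Sat(EX (EG (EX ((a ∧ p) → ¬b)))) = {s1, s2, s3, s4, s5, s6, s7}, so the formula does not hold at s0.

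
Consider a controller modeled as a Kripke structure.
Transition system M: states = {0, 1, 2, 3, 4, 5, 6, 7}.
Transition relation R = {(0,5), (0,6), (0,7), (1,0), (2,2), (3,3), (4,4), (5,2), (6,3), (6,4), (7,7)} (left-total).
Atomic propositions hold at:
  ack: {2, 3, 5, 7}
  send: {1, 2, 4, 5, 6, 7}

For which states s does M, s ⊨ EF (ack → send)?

{0, 1, 2, 4, 5, 6, 7}

Sat(ack → send) = {0, 1, 2, 4, 5, 6, 7}
EF (ack → send): least fixpoint, start Z0 = {0, 1, 2, 4, 5, 6, 7}, add states with some successor in Z. Already a fixed point.
Sat(EF (ack → send)) = {0, 1, 2, 4, 5, 6, 7}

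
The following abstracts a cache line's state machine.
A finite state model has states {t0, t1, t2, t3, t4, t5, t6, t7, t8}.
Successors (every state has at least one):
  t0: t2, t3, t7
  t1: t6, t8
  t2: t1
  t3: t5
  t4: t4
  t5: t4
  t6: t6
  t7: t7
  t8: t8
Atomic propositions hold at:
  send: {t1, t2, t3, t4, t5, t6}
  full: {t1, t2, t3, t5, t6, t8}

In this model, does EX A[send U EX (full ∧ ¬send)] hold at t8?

Yes

Sat(¬send) = {t0, t7, t8}
Sat(full ∧ ¬send) = {t8}
Sat(EX (full ∧ ¬send)) = {s : some successor in {t8}} = {t1, t8}
A[send U EX (full ∧ ¬send)]: least fixpoint, start Z0 = Sat(EX (full ∧ ¬send)) = {t1, t8}, add states in Sat(send) with every successor in Z. Z1 = {t1, t2, t8}; fixed.
Sat(A[send U EX (full ∧ ¬send)]) = {t1, t2, t8}
Sat(EX A[send U EX (full ∧ ¬send)]) = {s : some successor in {t1, t2, t8}} = {t0, t1, t2, t8}
t8 ∈ Sat(EX A[send U EX (full ∧ ¬send)]) = {t0, t1, t2, t8}, so the formula holds at t8.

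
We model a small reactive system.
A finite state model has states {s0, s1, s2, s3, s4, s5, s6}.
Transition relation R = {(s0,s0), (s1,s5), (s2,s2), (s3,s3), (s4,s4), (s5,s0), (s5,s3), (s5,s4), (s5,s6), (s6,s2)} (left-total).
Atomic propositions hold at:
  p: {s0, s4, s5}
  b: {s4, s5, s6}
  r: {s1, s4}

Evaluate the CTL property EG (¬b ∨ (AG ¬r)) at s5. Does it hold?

No

Sat(¬b) = {s0, s1, s2, s3}
Sat(¬r) = {s0, s2, s3, s5, s6}
AG ¬r: greatest fixpoint, start Z0 = {s0, s2, s3, s5, s6}, keep only states in Sat with every successor in Z. Z1 = {s0, s2, s3, s6}; fixed.
Sat(AG ¬r) = {s0, s2, s3, s6}
Sat(¬b ∨ (AG ¬r)) = {s0, s1, s2, s3, s6}
EG (¬b ∨ (AG ¬r)): greatest fixpoint, start Z0 = {s0, s1, s2, s3, s6}, keep only states in Sat with some successor in Z. Z1 = {s0, s2, s3, s6}; fixed.
Sat(EG (¬b ∨ (AG ¬r))) = {s0, s2, s3, s6}
s5 ∉ Sat(EG (¬b ∨ (AG ¬r))) = {s0, s2, s3, s6}, so the formula does not hold at s5.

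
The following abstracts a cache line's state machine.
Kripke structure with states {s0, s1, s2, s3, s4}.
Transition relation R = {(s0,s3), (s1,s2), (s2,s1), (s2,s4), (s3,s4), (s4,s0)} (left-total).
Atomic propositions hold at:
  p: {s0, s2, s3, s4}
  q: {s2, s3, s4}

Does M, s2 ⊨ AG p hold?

AG p: greatest fixpoint, start Z0 = {s0, s2, s3, s4}, keep only states in Sat with every successor in Z. Z1 = {s0, s3, s4}; fixed.
Sat(AG p) = {s0, s3, s4}
s2 ∉ Sat(AG p) = {s0, s3, s4}, so the formula does not hold at s2.

No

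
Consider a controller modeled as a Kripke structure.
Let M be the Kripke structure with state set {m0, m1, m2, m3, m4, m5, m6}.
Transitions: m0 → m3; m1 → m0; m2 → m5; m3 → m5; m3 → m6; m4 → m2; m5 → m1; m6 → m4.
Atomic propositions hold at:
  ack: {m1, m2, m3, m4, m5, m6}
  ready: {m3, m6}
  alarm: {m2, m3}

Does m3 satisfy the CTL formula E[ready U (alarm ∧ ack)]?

Yes

Sat(alarm ∧ ack) = {m2, m3}
E[ready U (alarm ∧ ack)]: least fixpoint, start Z0 = Sat((alarm ∧ ack)) = {m2, m3}, add states in Sat(ready) with some successor in Z. Already a fixed point.
Sat(E[ready U (alarm ∧ ack)]) = {m2, m3}
m3 ∈ Sat(E[ready U (alarm ∧ ack)]) = {m2, m3}, so the formula holds at m3.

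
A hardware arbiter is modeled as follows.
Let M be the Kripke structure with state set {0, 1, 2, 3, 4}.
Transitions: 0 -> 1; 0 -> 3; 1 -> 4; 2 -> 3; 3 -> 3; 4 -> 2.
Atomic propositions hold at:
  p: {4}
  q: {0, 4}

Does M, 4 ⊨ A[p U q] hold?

A[p U q]: least fixpoint, start Z0 = Sat(q) = {0, 4}, add states in Sat(p) with every successor in Z. Already a fixed point.
Sat(A[p U q]) = {0, 4}
4 ∈ Sat(A[p U q]) = {0, 4}, so the formula holds at 4.

Yes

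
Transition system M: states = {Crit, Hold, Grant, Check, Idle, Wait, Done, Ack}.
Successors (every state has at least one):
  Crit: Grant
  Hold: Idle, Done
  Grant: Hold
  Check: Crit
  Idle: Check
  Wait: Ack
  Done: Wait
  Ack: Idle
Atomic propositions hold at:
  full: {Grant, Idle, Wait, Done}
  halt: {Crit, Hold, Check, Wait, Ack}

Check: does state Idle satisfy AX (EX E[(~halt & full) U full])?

No

Sat(~halt) = {Grant, Idle, Done}
Sat(~halt & full) = {Grant, Idle, Done}
E[(~halt & full) U full]: least fixpoint, start Z0 = Sat(full) = {Grant, Idle, Wait, Done}, add states in Sat(~halt & full) with some successor in Z. Already a fixed point.
Sat(E[(~halt & full) U full]) = {Grant, Idle, Wait, Done}
Sat(EX E[(~halt & full) U full]) = {s : some successor in {Grant, Idle, Wait, Done}} = {Crit, Hold, Done, Ack}
Sat(AX (EX E[(~halt & full) U full])) = {s : every successor in {Crit, Hold, Done, Ack}} = {Grant, Check, Wait}
Idle ∉ Sat(AX (EX E[(~halt & full) U full])) = {Grant, Check, Wait}, so the formula does not hold at Idle.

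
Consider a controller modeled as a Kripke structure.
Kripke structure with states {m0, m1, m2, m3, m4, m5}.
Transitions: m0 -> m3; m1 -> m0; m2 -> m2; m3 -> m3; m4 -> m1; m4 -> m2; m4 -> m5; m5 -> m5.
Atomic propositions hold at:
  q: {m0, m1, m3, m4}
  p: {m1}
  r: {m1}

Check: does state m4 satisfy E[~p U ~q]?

Yes

Sat(~p) = {m0, m2, m3, m4, m5}
Sat(~q) = {m2, m5}
E[~p U ~q]: least fixpoint, start Z0 = Sat(~q) = {m2, m5}, add states in Sat(~p) with some successor in Z. Z1 = {m2, m4, m5}; fixed.
Sat(E[~p U ~q]) = {m2, m4, m5}
m4 ∈ Sat(E[~p U ~q]) = {m2, m4, m5}, so the formula holds at m4.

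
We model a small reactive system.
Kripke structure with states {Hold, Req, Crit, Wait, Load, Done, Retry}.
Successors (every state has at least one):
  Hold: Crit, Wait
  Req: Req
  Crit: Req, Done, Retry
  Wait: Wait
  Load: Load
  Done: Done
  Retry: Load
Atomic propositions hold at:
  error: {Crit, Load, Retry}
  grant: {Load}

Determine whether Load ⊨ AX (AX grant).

Sat(AX grant) = {s : every successor in {Load}} = {Load, Retry}
Sat(AX (AX grant)) = {s : every successor in {Load, Retry}} = {Load, Retry}
Load ∈ Sat(AX (AX grant)) = {Load, Retry}, so the formula holds at Load.

Yes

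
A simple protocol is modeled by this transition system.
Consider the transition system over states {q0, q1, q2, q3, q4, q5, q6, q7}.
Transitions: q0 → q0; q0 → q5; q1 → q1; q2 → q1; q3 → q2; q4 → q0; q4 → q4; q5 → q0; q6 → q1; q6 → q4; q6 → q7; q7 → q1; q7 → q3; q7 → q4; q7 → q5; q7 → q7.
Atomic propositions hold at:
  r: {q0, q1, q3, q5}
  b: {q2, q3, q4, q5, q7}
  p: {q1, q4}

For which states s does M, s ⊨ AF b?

AF b: least fixpoint, start Z0 = {q2, q3, q4, q5, q7}, add states with every successor in Z. Already a fixed point.
Sat(AF b) = {q2, q3, q4, q5, q7}

{q2, q3, q4, q5, q7}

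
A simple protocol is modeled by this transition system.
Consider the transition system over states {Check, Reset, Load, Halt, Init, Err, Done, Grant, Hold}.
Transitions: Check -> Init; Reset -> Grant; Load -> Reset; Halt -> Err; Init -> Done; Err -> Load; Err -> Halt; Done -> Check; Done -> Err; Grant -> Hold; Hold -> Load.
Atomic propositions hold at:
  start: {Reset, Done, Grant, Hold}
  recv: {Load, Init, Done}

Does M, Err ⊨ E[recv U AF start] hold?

No

AF start: least fixpoint, start Z0 = {Reset, Done, Grant, Hold}, add states with every successor in Z. Z1 = {Reset, Load, Init, Done, Grant, Hold}; Z2 = {Check, Reset, Load, Init, Done, Grant, Hold}; fixed.
Sat(AF start) = {Check, Reset, Load, Init, Done, Grant, Hold}
E[recv U AF start]: least fixpoint, start Z0 = Sat(AF start) = {Check, Reset, Load, Init, Done, Grant, Hold}, add states in Sat(recv) with some successor in Z. Already a fixed point.
Sat(E[recv U AF start]) = {Check, Reset, Load, Init, Done, Grant, Hold}
Err ∉ Sat(E[recv U AF start]) = {Check, Reset, Load, Init, Done, Grant, Hold}, so the formula does not hold at Err.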